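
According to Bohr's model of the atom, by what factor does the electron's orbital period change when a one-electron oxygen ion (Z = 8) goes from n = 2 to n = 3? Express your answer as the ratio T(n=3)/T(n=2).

27/8

T ∝ Z^-2 · n^3; with Z fixed, T ∝ n^3.
T(n=3)/T(n=2) = (3/2)^3 = 27/8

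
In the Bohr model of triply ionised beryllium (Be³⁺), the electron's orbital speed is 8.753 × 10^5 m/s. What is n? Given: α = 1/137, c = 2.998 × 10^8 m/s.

10

v_n = Zαc/n ⇒ n = Zαc/v = 4 × 0.007299 × 2.998 × 10^8 / 8.753 × 10^5 ≈ 10.00
n = 10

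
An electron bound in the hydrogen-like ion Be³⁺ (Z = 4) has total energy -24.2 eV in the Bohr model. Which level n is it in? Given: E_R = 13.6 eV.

E_n = −E_R Z²/n² ⇒ n² = E_R Z²/(−E_n) = 13.6 × 4² / 24.2 ≈ 8.99
n = 3

3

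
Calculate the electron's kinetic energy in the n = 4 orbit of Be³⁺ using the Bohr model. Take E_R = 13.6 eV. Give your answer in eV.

For a Coulomb orbit the virial theorem gives K = −E_n.
E_n = −E_R·Z²/n², so K = E_R·Z²/n² = 13.6 × 4²/4² = 13.6 eV

13.6 eV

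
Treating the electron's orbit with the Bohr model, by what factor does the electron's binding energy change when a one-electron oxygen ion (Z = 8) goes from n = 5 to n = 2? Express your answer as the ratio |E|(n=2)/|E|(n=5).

25/4

|E| ∝ Z^2 · n^-2; with Z fixed, |E| ∝ n^-2.
|E|(n=2)/|E|(n=5) = (2/5)^-2 = 25/4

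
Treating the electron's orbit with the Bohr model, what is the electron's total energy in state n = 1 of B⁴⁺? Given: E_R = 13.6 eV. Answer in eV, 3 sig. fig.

-340 eV

E_n = −E_R·Z²/n² = −13.6 × 5²/1² = -340 eV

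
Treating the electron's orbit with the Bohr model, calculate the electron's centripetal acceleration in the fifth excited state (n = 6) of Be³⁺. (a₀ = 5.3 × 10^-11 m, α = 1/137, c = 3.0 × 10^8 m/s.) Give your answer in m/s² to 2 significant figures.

r = n²a₀/Z = 4.8 × 10^-10 m, v = Zαc/n = 1.5 × 10^6 m/s
a = v²/r = (1.5 × 10^6)² / 4.8 × 10^-10 = 4.5 × 10^21 m/s²

4.5 × 10^21 m/s²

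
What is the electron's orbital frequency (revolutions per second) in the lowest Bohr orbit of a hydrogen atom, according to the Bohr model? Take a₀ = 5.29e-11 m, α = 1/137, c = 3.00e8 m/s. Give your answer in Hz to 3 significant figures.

6.59e15 Hz

r = n²a₀/Z = 5.29e-11 m, v = Zαc/n = 2.19e6 m/s
f = v/(2πr) = 6.59e15 Hz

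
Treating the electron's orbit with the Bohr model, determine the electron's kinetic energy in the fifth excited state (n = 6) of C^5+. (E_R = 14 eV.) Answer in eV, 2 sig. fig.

14 eV

For a Coulomb orbit the virial theorem gives K = −E_n.
E_n = −E_R·Z²/n², so K = E_R·Z²/n² = 14 × 6²/6² = 14 eV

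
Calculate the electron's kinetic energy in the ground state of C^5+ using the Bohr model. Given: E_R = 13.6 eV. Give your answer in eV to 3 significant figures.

490 eV

For a Coulomb orbit the virial theorem gives K = −E_n.
E_n = −E_R·Z²/n², so K = E_R·Z²/n² = 13.6 × 6²/1² = 490 eV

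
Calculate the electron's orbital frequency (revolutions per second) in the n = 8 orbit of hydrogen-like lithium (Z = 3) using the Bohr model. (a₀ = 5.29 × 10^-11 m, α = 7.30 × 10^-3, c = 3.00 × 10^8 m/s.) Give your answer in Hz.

r = n²a₀/Z = 1.13 × 10^-9 m, v = Zαc/n = 8.21 × 10^5 m/s
f = v/(2πr) = 1.16 × 10^14 Hz

1.16 × 10^14 Hz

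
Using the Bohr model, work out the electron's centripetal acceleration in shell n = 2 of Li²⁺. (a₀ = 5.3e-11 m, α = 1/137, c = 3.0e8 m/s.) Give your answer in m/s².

1.5e23 m/s²

r = n²a₀/Z = 7.1e-11 m, v = Zαc/n = 3.3e6 m/s
a = v²/r = (3.3e6)² / 7.1e-11 = 1.5e23 m/s²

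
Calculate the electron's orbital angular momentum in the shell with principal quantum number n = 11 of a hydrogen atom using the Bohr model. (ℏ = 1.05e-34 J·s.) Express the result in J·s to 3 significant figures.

L_n = nℏ = 11 × 1.05e-34 = 1.16e-33 J·s

1.16e-33 J·s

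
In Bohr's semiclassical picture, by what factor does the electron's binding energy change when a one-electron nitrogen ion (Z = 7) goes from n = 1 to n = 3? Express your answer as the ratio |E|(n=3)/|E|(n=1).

1/9

|E| ∝ Z^2 · n^-2; with Z fixed, |E| ∝ n^-2.
|E|(n=3)/|E|(n=1) = (3/1)^-2 = 1/9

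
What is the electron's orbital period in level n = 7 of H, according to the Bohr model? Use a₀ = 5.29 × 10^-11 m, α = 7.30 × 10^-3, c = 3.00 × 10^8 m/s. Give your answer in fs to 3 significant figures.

52.1 fs

r = n²a₀/Z = 7²·5.29 × 10^-11/1 = 2.59 × 10^-9 m
v = Zαc/n = 1·0.00730·3.00 × 10^8/7 = 3.13 × 10^5 m/s
T = 2πr/v = 5.21 × 10^-14 s = 52.1 fs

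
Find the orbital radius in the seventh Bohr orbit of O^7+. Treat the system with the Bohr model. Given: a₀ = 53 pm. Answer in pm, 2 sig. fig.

r_n = n²a₀/Z = 7² × 53 / 8
    = 49 × 53 / 8 = 320 pm

320 pm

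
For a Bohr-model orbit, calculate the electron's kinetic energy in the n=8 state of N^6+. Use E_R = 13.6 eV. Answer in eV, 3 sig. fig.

For a Coulomb orbit the virial theorem gives K = −E_n.
E_n = −E_R·Z²/n², so K = E_R·Z²/n² = 13.6 × 7²/8² = 10.4 eV

10.4 eV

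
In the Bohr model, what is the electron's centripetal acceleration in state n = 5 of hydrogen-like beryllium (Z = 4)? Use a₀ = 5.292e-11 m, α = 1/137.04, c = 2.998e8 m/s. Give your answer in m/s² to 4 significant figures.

r = n²a₀/Z = 3.308e-10 m, v = Zαc/n = 1.750e6 m/s
a = v²/r = (1.750e6)² / 3.308e-10 = 9.261e21 m/s²

9.261e21 m/s²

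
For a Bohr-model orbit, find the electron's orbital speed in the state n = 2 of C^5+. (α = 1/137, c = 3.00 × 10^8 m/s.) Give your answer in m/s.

6.57 × 10^6 m/s

v_n = Zαc/n = 6 × 0.00730 × 3.00 × 10^8 / 2
    = 6.57 × 10^6 m/s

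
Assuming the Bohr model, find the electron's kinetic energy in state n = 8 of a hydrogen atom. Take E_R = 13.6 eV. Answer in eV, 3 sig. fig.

0.212 eV

For a Coulomb orbit the virial theorem gives K = −E_n.
E_n = −E_R·Z²/n², so K = E_R·Z²/n² = 13.6 × 1²/8² = 0.212 eV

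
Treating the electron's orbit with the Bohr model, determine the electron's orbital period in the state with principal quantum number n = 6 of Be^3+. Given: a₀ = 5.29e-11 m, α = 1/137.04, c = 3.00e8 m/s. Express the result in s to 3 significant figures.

2.05e-15 s

r = n²a₀/Z = 6²·5.29e-11/4 = 4.76e-10 m
v = Zαc/n = 4·0.00730·3.00e8/6 = 1.46e6 m/s
T = 2πr/v = 2.05e-15 s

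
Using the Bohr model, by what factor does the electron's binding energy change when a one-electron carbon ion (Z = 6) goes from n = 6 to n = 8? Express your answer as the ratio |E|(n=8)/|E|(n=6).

9/16

|E| ∝ Z^2 · n^-2; with Z fixed, |E| ∝ n^-2.
|E|(n=8)/|E|(n=6) = (8/6)^-2 = 9/16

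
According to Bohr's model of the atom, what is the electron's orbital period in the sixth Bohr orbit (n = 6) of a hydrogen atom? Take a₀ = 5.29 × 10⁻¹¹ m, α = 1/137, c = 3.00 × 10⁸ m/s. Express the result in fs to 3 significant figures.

r = n²a₀/Z = 6²·5.29 × 10⁻¹¹/1 = 1.90 × 10⁻⁹ m
v = Zαc/n = 1·0.00730·3.00 × 10⁸/6 = 3.65 × 10⁵ m/s
T = 2πr/v = 3.28 × 10⁻¹⁴ s = 32.8 fs

32.8 fs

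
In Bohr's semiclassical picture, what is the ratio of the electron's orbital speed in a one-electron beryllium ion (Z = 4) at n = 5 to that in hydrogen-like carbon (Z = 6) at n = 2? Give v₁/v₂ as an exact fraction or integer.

v ∝ Z^1 · n^-1
v₁/v₂ = (4/6)^1 · (5/2)^-1 = 4/15

4/15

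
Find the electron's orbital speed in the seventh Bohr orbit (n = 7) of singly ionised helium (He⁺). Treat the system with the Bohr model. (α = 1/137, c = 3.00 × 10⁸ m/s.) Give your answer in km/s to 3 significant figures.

v_n = Zαc/n = 2 × 0.00730 × 3.00 × 10⁸ / 7
    = 626 km/s

626 km/s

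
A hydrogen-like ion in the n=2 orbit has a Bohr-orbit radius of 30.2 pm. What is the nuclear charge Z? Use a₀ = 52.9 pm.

r_n = n²a₀/Z ⇒ Z = n²a₀/r = 2² × 52.9 / 30.2 ≈ 7.01
Z = 7

7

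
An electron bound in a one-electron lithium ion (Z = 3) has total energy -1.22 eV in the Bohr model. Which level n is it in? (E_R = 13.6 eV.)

E_n = −E_R Z²/n² ⇒ n² = E_R Z²/(−E_n) = 13.6 × 3² / 1.22 ≈ 100.33
n = 10

10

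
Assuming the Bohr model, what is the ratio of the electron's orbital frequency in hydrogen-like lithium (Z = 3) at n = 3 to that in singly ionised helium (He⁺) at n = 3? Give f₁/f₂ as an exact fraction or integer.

f ∝ Z^2 · n^-3
f₁/f₂ = (3/2)^2 · (3/3)^-3 = 9/4

9/4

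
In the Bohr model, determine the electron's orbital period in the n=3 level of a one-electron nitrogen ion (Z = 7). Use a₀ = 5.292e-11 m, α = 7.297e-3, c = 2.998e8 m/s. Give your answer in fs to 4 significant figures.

0.08375 fs

r = n²a₀/Z = 3²·5.292e-11/7 = 6.804e-11 m
v = Zαc/n = 7·0.007297·2.998e8/3 = 5.104e6 m/s
T = 2πr/v = 8.375e-17 s = 0.08375 fs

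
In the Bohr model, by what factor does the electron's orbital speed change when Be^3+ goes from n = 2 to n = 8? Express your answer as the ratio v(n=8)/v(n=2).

v ∝ Z^1 · n^-1; with Z fixed, v ∝ n^-1.
v(n=8)/v(n=2) = (8/2)^-1 = 1/4

1/4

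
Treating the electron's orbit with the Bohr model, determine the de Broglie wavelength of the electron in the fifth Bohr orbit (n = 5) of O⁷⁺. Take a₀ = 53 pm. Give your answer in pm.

210 pm

The Bohr quantisation condition is nλ = 2πr_n.
r_n = n²a₀/Z = 170 pm
λ = 2πr_n/n = 2π·170/5 = 210 pm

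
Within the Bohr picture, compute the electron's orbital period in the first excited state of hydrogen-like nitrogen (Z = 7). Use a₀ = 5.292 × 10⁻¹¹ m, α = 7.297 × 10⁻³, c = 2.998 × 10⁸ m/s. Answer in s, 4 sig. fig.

2.482 × 10⁻¹⁷ s

r = n²a₀/Z = 2²·5.292 × 10⁻¹¹/7 = 3.024 × 10⁻¹¹ m
v = Zαc/n = 7·0.007297·2.998 × 10⁸/2 = 7.657 × 10⁶ m/s
T = 2πr/v = 2.482 × 10⁻¹⁷ s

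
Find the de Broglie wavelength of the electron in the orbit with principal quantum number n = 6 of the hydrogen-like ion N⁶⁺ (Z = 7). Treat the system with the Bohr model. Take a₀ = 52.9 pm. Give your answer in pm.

The Bohr quantisation condition is nλ = 2πr_n.
r_n = n²a₀/Z = 272 pm
λ = 2πr_n/n = 2π·272/6 = 285 pm

285 pm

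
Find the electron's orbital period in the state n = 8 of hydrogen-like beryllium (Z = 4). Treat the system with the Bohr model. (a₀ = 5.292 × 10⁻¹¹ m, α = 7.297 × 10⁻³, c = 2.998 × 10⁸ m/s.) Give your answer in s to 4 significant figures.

r = n²a₀/Z = 8²·5.292 × 10⁻¹¹/4 = 8.467 × 10⁻¹⁰ m
v = Zαc/n = 4·0.007297·2.998 × 10⁸/8 = 1.094 × 10⁶ m/s
T = 2πr/v = 4.864 × 10⁻¹⁵ s

4.864 × 10⁻¹⁵ s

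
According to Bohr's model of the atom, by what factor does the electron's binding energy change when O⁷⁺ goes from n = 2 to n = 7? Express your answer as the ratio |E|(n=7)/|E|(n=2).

4/49

|E| ∝ Z^2 · n^-2; with Z fixed, |E| ∝ n^-2.
|E|(n=7)/|E|(n=2) = (7/2)^-2 = 4/49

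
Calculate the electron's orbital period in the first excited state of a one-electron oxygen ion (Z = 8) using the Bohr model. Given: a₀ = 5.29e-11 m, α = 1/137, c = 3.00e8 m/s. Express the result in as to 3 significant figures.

19.0 as

r = n²a₀/Z = 2²·5.29e-11/8 = 2.65e-11 m
v = Zαc/n = 8·0.00730·3.00e8/2 = 8.76e6 m/s
T = 2πr/v = 1.90e-17 s = 19.0 as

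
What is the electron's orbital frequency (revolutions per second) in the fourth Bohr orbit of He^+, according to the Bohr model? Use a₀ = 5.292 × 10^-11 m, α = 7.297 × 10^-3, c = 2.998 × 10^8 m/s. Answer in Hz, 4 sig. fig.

4.112 × 10^14 Hz

r = n²a₀/Z = 4.234 × 10^-10 m, v = Zαc/n = 1.094 × 10^6 m/s
f = v/(2πr) = 4.112 × 10^14 Hz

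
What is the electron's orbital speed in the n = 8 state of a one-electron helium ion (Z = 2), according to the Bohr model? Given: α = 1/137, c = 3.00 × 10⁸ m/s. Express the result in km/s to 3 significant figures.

v_n = Zαc/n = 2 × 0.00730 × 3.00 × 10⁸ / 8
    = 547 km/s

547 km/s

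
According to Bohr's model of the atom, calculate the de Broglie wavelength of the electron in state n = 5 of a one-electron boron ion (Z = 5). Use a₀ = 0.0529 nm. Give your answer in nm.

The Bohr quantisation condition is nλ = 2πr_n.
r_n = n²a₀/Z = 0.265 nm
λ = 2πr_n/n = 2π·0.265/5 = 0.332 nm

0.332 nm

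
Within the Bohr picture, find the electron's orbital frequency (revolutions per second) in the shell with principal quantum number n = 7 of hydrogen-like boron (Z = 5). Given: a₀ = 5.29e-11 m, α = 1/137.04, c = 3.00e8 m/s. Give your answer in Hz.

r = n²a₀/Z = 5.18e-10 m, v = Zαc/n = 1.56e6 m/s
f = v/(2πr) = 4.80e14 Hz

4.80e14 Hz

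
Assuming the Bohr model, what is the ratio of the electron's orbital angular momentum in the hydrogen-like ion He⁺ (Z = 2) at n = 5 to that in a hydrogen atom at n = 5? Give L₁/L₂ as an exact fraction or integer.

L = nℏ is independent of Z.
L₁/L₂ = n₁/n₂ = 5/5 = 1

1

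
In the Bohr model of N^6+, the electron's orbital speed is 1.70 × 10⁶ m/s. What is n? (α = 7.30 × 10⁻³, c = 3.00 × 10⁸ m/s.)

9

v_n = Zαc/n ⇒ n = Zαc/v = 7 × 0.00730 × 3.00 × 10⁸ / 1.70 × 10⁶ ≈ 9.02
n = 9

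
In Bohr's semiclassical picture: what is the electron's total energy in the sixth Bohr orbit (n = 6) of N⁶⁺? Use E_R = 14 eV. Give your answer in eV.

E_n = −E_R·Z²/n² = −14 × 7²/6² = -19 eV

-19 eV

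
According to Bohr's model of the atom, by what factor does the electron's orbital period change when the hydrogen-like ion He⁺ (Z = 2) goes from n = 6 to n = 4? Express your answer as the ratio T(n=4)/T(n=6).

8/27

T ∝ Z^-2 · n^3; with Z fixed, T ∝ n^3.
T(n=4)/T(n=6) = (4/6)^3 = 8/27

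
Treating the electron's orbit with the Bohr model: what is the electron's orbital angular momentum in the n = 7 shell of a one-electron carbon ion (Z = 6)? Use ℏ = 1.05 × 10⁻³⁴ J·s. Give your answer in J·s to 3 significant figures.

7.35 × 10⁻³⁴ J·s

L_n = nℏ = 7 × 1.05 × 10⁻³⁴ = 7.35 × 10⁻³⁴ J·s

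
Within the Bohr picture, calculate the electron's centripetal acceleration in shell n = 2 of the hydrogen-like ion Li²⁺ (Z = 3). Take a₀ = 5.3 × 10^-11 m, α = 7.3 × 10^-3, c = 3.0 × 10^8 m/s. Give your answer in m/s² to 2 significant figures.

1.5 × 10^23 m/s²

r = n²a₀/Z = 7.1 × 10^-11 m, v = Zαc/n = 3.3 × 10^6 m/s
a = v²/r = (3.3 × 10^6)² / 7.1 × 10^-11 = 1.5 × 10^23 m/s²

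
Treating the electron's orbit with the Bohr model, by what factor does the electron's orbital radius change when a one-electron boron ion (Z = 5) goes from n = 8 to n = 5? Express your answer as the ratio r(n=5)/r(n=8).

r ∝ Z^-1 · n^2; with Z fixed, r ∝ n^2.
r(n=5)/r(n=8) = (5/8)^2 = 25/64

25/64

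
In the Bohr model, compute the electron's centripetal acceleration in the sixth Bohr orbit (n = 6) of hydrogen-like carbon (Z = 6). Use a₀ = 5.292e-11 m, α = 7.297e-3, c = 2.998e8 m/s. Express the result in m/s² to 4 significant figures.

1.507e22 m/s²

r = n²a₀/Z = 3.175e-10 m, v = Zαc/n = 2.188e6 m/s
a = v²/r = (2.188e6)² / 3.175e-10 = 1.507e22 m/s²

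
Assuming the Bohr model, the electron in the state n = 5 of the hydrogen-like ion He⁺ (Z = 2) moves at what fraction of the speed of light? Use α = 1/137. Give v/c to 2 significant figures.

v_n = Zαc/n, so v/c = Zα/n = 2 × 0.0073 / 5 = 0.0029

0.0029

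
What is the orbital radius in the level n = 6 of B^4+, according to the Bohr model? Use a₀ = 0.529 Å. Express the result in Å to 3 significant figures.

3.81 Å

r_n = n²a₀/Z = 6² × 0.529 / 5
    = 36 × 0.529 / 5 = 3.81 Å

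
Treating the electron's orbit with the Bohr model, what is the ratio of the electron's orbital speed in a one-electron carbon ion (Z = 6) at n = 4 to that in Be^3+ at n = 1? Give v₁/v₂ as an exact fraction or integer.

v ∝ Z^1 · n^-1
v₁/v₂ = (6/4)^1 · (4/1)^-1 = 3/8

3/8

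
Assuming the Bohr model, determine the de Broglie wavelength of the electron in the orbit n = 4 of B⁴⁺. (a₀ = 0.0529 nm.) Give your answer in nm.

0.266 nm

The Bohr quantisation condition is nλ = 2πr_n.
r_n = n²a₀/Z = 0.169 nm
λ = 2πr_n/n = 2π·0.169/4 = 0.266 nm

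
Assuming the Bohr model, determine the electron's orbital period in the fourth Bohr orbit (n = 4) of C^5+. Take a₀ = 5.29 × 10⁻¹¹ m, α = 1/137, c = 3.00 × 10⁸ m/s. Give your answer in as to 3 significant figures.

270 as

r = n²a₀/Z = 4²·5.29 × 10⁻¹¹/6 = 1.41 × 10⁻¹⁰ m
v = Zαc/n = 6·0.00730·3.00 × 10⁸/4 = 3.28 × 10⁶ m/s
T = 2πr/v = 2.70 × 10⁻¹⁶ s = 270 as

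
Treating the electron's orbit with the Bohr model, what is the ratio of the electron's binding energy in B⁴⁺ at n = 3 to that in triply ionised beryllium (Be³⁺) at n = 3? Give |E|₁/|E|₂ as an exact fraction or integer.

25/16

|E| ∝ Z^2 · n^-2
|E|₁/|E|₂ = (5/4)^2 · (3/3)^-2 = 25/16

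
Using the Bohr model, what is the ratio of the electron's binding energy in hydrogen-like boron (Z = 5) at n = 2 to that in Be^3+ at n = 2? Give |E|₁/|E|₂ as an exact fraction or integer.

|E| ∝ Z^2 · n^-2
|E|₁/|E|₂ = (5/4)^2 · (2/2)^-2 = 25/16

25/16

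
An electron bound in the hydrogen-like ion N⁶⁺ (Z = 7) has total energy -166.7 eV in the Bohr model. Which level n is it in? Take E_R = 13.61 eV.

E_n = −E_R Z²/n² ⇒ n² = E_R Z²/(−E_n) = 13.61 × 7² / 166.7 ≈ 4.00
n = 2

2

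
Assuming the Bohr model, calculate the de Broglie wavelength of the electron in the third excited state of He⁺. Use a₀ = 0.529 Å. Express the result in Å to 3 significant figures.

The Bohr quantisation condition is nλ = 2πr_n.
r_n = n²a₀/Z = 4.23 Å
λ = 2πr_n/n = 2π·4.23/4 = 6.65 Å

6.65 Å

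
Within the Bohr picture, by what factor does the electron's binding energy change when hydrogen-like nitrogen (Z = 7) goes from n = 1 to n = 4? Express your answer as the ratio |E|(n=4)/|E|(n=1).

|E| ∝ Z^2 · n^-2; with Z fixed, |E| ∝ n^-2.
|E|(n=4)/|E|(n=1) = (4/1)^-2 = 1/16

1/16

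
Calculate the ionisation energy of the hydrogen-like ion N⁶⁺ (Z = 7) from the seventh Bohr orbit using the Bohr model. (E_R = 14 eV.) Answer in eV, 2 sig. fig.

14 eV

E_n = −E_R·Z²/n² = −14 × 7²/7² eV = -14 eV
Ionisation energy = −E_n = 14 eV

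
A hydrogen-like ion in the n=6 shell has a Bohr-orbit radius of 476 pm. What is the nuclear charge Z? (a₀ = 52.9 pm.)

r_n = n²a₀/Z ⇒ Z = n²a₀/r = 6² × 52.9 / 476 ≈ 4.00
Z = 4

4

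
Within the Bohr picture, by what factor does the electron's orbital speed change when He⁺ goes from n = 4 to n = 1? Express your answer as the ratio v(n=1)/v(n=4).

4

v ∝ Z^1 · n^-1; with Z fixed, v ∝ n^-1.
v(n=1)/v(n=4) = (1/4)^-1 = 4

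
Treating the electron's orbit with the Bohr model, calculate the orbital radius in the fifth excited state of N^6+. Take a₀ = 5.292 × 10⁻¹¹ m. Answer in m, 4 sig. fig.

2.722 × 10⁻¹⁰ m

r_n = n²a₀/Z = 6² × 5.292 × 10⁻¹¹ / 7
    = 36 × 5.292 × 10⁻¹¹ / 7 = 2.722 × 10⁻¹⁰ m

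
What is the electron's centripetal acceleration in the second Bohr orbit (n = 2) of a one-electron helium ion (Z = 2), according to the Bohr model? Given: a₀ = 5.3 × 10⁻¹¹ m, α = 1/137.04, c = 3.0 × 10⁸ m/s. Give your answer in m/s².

r = n²a₀/Z = 1.1 × 10⁻¹⁰ m, v = Zαc/n = 2.2 × 10⁶ m/s
a = v²/r = (2.2 × 10⁶)² / 1.1 × 10⁻¹⁰ = 4.5 × 10²² m/s²

4.5 × 10²² m/s²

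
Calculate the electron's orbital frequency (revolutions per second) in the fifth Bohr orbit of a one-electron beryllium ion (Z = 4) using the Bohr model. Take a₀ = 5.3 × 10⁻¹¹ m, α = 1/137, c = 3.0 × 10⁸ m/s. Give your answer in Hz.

r = n²a₀/Z = 3.3 × 10⁻¹⁰ m, v = Zαc/n = 1.8 × 10⁶ m/s
f = v/(2πr) = 8.4 × 10¹⁴ Hz

8.4 × 10¹⁴ Hz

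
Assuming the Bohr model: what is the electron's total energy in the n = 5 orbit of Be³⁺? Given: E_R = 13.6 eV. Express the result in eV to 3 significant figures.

-8.70 eV

E_n = −E_R·Z²/n² = −13.6 × 4²/5² = -8.70 eV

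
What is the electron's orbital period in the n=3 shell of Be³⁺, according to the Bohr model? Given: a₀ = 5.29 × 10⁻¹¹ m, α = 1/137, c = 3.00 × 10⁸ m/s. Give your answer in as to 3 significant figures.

256 as

r = n²a₀/Z = 3²·5.29 × 10⁻¹¹/4 = 1.19 × 10⁻¹⁰ m
v = Zαc/n = 4·0.00730·3.00 × 10⁸/3 = 2.92 × 10⁶ m/s
T = 2πr/v = 2.56 × 10⁻¹⁶ s = 256 as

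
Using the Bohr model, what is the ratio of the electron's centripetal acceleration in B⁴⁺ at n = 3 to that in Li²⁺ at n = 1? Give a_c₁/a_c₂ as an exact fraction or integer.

125/2187

a_c ∝ Z^3 · n^-4
a_c₁/a_c₂ = (5/3)^3 · (3/1)^-4 = 125/2187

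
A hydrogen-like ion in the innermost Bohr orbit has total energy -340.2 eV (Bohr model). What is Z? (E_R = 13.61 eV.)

5

E_n = −E_R Z²/n² ⇒ Z² = −E_n n²/E_R = 340.2 × 1² / 13.61 ≈ 25.00
Z = 5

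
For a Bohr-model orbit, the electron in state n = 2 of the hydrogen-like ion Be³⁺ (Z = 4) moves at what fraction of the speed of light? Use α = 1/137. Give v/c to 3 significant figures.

0.0146

v_n = Zαc/n, so v/c = Zα/n = 4 × 0.00730 / 2 = 0.0146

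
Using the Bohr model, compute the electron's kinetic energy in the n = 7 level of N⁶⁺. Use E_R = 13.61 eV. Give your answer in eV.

13.61 eV

For a Coulomb orbit the virial theorem gives K = −E_n.
E_n = −E_R·Z²/n², so K = E_R·Z²/n² = 13.61 × 7²/7² = 13.61 eV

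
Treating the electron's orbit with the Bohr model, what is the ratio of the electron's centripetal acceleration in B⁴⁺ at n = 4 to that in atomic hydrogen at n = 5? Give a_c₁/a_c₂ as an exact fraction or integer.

a_c ∝ Z^3 · n^-4
a_c₁/a_c₂ = (5/1)^3 · (4/5)^-4 = 78125/256

78125/256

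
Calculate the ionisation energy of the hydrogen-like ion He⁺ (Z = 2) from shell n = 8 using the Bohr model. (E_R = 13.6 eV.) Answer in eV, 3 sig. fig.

0.850 eV

E_n = −E_R·Z²/n² = −13.6 × 2²/8² eV = -0.850 eV
Ionisation energy = −E_n = 0.850 eV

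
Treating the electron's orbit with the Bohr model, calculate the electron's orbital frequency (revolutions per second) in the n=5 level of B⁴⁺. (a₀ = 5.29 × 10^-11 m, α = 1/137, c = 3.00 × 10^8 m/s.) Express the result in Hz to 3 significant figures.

r = n²a₀/Z = 2.64 × 10^-10 m, v = Zαc/n = 2.19 × 10^6 m/s
f = v/(2πr) = 1.32 × 10^15 Hz

1.32 × 10^15 Hz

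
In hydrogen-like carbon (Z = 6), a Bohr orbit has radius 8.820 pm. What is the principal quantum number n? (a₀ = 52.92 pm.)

1

r_n = n²a₀/Z ⇒ n² = rZ/a₀ = 8.820 × 6 / 52.92 ≈ 1.00
n = 1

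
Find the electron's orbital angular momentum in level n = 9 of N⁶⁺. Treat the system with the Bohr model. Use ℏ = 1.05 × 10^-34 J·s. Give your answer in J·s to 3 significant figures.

L_n = nℏ = 9 × 1.05 × 10^-34 = 9.45 × 10^-34 J·s

9.45 × 10^-34 J·s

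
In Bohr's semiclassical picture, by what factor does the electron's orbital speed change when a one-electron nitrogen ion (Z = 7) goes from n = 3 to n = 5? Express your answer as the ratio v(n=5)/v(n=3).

3/5

v ∝ Z^1 · n^-1; with Z fixed, v ∝ n^-1.
v(n=5)/v(n=3) = (5/3)^-1 = 3/5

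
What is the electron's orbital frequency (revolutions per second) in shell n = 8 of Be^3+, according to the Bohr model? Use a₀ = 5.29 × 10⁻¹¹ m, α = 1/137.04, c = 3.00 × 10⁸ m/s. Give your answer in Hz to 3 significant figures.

r = n²a₀/Z = 8.46 × 10⁻¹⁰ m, v = Zαc/n = 1.09 × 10⁶ m/s
f = v/(2πr) = 2.06 × 10¹⁴ Hz

2.06 × 10¹⁴ Hz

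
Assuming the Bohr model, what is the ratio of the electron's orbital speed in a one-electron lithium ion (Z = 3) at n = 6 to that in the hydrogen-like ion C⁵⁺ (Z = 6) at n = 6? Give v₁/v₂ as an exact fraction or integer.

1/2

v ∝ Z^1 · n^-1
v₁/v₂ = (3/6)^1 · (6/6)^-1 = 1/2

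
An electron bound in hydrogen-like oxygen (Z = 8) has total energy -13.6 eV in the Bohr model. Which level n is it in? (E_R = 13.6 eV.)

E_n = −E_R Z²/n² ⇒ n² = E_R Z²/(−E_n) = 13.6 × 8² / 13.6 ≈ 64.00
n = 8

8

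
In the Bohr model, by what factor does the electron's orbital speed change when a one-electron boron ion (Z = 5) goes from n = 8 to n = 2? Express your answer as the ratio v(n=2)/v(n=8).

4

v ∝ Z^1 · n^-1; with Z fixed, v ∝ n^-1.
v(n=2)/v(n=8) = (2/8)^-1 = 4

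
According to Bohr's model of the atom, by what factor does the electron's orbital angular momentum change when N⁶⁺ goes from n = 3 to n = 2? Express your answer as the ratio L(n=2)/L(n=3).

2/3

L = nℏ depends only on n, so L ∝ n.
L(n=2)/L(n=3) = (2/3)^1 = 2/3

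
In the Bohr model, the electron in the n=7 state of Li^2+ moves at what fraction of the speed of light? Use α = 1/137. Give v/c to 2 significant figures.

v_n = Zαc/n, so v/c = Zα/n = 3 × 0.0073 / 7 = 0.0031

0.0031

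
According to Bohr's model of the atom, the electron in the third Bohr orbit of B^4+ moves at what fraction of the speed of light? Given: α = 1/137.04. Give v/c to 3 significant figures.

0.0122

v_n = Zαc/n, so v/c = Zα/n = 5 × 0.00730 / 3 = 0.0122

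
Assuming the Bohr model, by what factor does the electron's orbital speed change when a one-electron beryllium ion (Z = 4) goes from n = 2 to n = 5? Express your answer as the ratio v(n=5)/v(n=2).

v ∝ Z^1 · n^-1; with Z fixed, v ∝ n^-1.
v(n=5)/v(n=2) = (5/2)^-1 = 2/5

2/5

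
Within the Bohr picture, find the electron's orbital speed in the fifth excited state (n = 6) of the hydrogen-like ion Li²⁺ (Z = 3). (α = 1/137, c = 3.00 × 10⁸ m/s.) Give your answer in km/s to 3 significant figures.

v_n = Zαc/n = 3 × 0.00730 × 3.00 × 10⁸ / 6
    = 1090 km/s

1090 km/s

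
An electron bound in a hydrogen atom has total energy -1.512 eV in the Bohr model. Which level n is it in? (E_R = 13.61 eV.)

3

E_n = −E_R Z²/n² ⇒ n² = E_R Z²/(−E_n) = 13.61 × 1² / 1.512 ≈ 9.00
n = 3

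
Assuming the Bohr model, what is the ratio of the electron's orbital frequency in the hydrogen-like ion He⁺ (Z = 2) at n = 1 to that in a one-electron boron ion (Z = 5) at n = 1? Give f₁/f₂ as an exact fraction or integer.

f ∝ Z^2 · n^-3
f₁/f₂ = (2/5)^2 · (1/1)^-3 = 4/25

4/25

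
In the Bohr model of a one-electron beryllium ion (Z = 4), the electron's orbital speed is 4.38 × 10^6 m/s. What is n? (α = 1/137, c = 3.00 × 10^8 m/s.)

v_n = Zαc/n ⇒ n = Zαc/v = 4 × 0.00730 × 3.00 × 10^8 / 4.38 × 10^6 ≈ 2.00
n = 2

2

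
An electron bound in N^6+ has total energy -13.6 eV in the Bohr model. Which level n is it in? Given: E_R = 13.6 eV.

E_n = −E_R Z²/n² ⇒ n² = E_R Z²/(−E_n) = 13.6 × 7² / 13.6 ≈ 49.00
n = 7

7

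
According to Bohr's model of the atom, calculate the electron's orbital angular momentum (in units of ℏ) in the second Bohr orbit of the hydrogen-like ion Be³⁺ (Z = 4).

2

L_n = nℏ, so L/ℏ = n = 2.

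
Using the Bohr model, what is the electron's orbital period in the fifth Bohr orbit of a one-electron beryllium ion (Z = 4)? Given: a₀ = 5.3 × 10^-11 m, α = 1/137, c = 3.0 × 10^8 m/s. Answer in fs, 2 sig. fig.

r = n²a₀/Z = 5²·5.3 × 10^-11/4 = 3.3 × 10^-10 m
v = Zαc/n = 4·0.0073·3.0 × 10^8/5 = 1.8 × 10^6 m/s
T = 2πr/v = 1.2 × 10^-15 s = 1.2 fs

1.2 fs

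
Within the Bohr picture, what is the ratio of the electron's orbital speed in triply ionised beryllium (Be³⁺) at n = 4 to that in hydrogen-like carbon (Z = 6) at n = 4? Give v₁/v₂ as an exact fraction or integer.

2/3

v ∝ Z^1 · n^-1
v₁/v₂ = (4/6)^1 · (4/4)^-1 = 2/3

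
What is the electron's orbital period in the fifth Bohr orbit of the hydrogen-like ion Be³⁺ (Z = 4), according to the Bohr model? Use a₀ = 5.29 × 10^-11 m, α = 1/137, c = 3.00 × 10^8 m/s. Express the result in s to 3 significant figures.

1.19 × 10^-15 s

r = n²a₀/Z = 5²·5.29 × 10^-11/4 = 3.31 × 10^-10 m
v = Zαc/n = 4·0.00730·3.00 × 10^8/5 = 1.75 × 10^6 m/s
T = 2πr/v = 1.19 × 10^-15 s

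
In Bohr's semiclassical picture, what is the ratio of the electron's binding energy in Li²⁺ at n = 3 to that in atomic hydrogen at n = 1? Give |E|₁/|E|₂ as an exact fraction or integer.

1

|E| ∝ Z^2 · n^-2
|E|₁/|E|₂ = (3/1)^2 · (3/1)^-2 = 1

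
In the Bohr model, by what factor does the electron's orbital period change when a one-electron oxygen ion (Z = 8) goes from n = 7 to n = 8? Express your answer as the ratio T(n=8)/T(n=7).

T ∝ Z^-2 · n^3; with Z fixed, T ∝ n^3.
T(n=8)/T(n=7) = (8/7)^3 = 512/343

512/343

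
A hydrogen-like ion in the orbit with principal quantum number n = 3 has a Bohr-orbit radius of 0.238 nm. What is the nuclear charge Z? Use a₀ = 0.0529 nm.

2

r_n = n²a₀/Z ⇒ Z = n²a₀/r = 3² × 0.0529 / 0.238 ≈ 2.00
Z = 2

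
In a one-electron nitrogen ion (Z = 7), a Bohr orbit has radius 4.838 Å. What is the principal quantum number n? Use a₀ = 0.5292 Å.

r_n = n²a₀/Z ⇒ n² = rZ/a₀ = 4.838 × 7 / 0.5292 ≈ 63.99
n = 8

8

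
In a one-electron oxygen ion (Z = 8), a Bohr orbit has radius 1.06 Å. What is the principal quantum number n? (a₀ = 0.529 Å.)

4

r_n = n²a₀/Z ⇒ n² = rZ/a₀ = 1.06 × 8 / 0.529 ≈ 16.03
n = 4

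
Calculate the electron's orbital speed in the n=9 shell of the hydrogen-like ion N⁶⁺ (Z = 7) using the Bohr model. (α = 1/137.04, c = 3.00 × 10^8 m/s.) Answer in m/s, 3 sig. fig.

v_n = Zαc/n = 7 × 0.00730 × 3.00 × 10^8 / 9
    = 1.70 × 10^6 m/s

1.70 × 10^6 m/s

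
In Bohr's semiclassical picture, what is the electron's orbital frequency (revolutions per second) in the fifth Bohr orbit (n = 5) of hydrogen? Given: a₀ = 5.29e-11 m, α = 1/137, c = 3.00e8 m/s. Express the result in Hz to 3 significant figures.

5.27e13 Hz

r = n²a₀/Z = 1.32e-9 m, v = Zαc/n = 4.38e5 m/s
f = v/(2πr) = 5.27e13 Hz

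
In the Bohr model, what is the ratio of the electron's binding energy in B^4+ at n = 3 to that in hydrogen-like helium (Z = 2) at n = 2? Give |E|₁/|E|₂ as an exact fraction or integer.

25/9

|E| ∝ Z^2 · n^-2
|E|₁/|E|₂ = (5/2)^2 · (3/2)^-2 = 25/9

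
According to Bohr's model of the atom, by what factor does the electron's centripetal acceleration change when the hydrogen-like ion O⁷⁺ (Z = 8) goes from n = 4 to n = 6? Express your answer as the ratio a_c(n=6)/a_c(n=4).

16/81

a_c ∝ Z^3 · n^-4; with Z fixed, a_c ∝ n^-4.
a_c(n=6)/a_c(n=4) = (6/4)^-4 = 16/81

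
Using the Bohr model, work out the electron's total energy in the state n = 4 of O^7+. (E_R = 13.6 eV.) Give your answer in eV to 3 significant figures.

-54.4 eV

E_n = −E_R·Z²/n² = −13.6 × 8²/4² = -54.4 eV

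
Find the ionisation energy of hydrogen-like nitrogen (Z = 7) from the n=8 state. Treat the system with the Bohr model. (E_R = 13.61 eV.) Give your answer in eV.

E_n = −E_R·Z²/n² = −13.61 × 7²/8² eV = -10.42 eV
Ionisation energy = −E_n = 10.42 eV

10.42 eV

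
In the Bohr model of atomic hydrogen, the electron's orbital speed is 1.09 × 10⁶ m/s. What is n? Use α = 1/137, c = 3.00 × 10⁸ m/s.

2

v_n = Zαc/n ⇒ n = Zαc/v = 1 × 0.00730 × 3.00 × 10⁸ / 1.09 × 10⁶ ≈ 2.01
n = 2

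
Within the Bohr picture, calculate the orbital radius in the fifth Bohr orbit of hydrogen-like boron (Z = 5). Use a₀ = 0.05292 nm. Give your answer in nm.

0.2646 nm

r_n = n²a₀/Z = 5² × 0.05292 / 5
    = 25 × 0.05292 / 5 = 0.2646 nm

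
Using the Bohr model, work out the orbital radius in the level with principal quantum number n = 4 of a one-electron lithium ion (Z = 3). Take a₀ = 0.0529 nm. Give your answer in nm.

0.282 nm

r_n = n²a₀/Z = 4² × 0.0529 / 3
    = 16 × 0.0529 / 3 = 0.282 nm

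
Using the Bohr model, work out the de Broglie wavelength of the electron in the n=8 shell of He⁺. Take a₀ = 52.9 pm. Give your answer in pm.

1330 pm

The Bohr quantisation condition is nλ = 2πr_n.
r_n = n²a₀/Z = 1690 pm
λ = 2πr_n/n = 2π·1690/8 = 1330 pm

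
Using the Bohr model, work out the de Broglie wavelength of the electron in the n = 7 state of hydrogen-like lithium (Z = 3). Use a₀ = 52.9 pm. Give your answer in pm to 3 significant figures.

776 pm

The Bohr quantisation condition is nλ = 2πr_n.
r_n = n²a₀/Z = 864 pm
λ = 2πr_n/n = 2π·864/7 = 776 pm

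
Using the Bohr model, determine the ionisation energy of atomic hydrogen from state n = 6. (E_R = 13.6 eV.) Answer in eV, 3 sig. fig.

E_n = −E_R·Z²/n² = −13.6 × 1²/6² eV = -0.378 eV
Ionisation energy = −E_n = 0.378 eV

0.378 eV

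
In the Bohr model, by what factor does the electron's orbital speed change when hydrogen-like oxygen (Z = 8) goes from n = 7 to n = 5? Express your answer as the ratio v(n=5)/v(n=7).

7/5

v ∝ Z^1 · n^-1; with Z fixed, v ∝ n^-1.
v(n=5)/v(n=7) = (5/7)^-1 = 7/5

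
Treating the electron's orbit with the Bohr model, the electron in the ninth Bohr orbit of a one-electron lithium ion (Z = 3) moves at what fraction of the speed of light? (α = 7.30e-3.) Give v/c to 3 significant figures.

0.00243

v_n = Zαc/n, so v/c = Zα/n = 3 × 0.00730 / 9 = 0.00243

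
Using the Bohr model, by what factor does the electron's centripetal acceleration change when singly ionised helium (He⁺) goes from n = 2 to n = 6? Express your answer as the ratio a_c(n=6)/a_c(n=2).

1/81

a_c ∝ Z^3 · n^-4; with Z fixed, a_c ∝ n^-4.
a_c(n=6)/a_c(n=2) = (6/2)^-4 = 1/81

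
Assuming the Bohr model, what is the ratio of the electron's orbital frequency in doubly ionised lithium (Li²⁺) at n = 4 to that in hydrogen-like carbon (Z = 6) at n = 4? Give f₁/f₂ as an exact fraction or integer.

1/4

f ∝ Z^2 · n^-3
f₁/f₂ = (3/6)^2 · (4/4)^-3 = 1/4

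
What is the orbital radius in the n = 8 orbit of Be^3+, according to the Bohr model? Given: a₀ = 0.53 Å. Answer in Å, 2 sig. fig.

8.5 Å

r_n = n²a₀/Z = 8² × 0.53 / 4
    = 64 × 0.53 / 4 = 8.5 Å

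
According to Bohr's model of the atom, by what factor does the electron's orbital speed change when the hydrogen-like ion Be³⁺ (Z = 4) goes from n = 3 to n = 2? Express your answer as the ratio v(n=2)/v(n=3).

v ∝ Z^1 · n^-1; with Z fixed, v ∝ n^-1.
v(n=2)/v(n=3) = (2/3)^-1 = 3/2

3/2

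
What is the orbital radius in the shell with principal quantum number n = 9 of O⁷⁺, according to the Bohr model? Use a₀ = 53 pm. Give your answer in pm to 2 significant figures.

r_n = n²a₀/Z = 9² × 53 / 8
    = 81 × 53 / 8 = 540 pm

540 pm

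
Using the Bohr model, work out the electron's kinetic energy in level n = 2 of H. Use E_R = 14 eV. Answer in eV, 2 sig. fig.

For a Coulomb orbit the virial theorem gives K = −E_n.
E_n = −E_R·Z²/n², so K = E_R·Z²/n² = 14 × 1²/2² = 3.5 eV

3.5 eV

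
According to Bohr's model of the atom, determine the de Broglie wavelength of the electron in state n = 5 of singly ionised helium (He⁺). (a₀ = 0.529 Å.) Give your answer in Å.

The Bohr quantisation condition is nλ = 2πr_n.
r_n = n²a₀/Z = 6.61 Å
λ = 2πr_n/n = 2π·6.61/5 = 8.31 Å

8.31 Å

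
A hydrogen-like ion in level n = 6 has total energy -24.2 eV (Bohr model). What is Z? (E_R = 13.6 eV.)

E_n = −E_R Z²/n² ⇒ Z² = −E_n n²/E_R = 24.2 × 6² / 13.6 ≈ 64.06
Z = 8

8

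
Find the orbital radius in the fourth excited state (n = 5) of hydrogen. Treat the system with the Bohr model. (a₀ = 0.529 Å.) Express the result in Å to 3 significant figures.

r_n = n²a₀/Z = 5² × 0.529 / 1
    = 25 × 0.529 / 1 = 13.2 Å

13.2 Å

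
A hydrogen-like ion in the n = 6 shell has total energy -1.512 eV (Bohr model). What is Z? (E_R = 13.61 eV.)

E_n = −E_R Z²/n² ⇒ Z² = −E_n n²/E_R = 1.512 × 6² / 13.61 ≈ 4.00
Z = 2

2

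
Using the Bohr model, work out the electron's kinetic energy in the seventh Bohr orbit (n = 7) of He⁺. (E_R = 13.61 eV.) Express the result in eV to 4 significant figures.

1.111 eV

For a Coulomb orbit the virial theorem gives K = −E_n.
E_n = −E_R·Z²/n², so K = E_R·Z²/n² = 13.61 × 2²/7² = 1.111 eV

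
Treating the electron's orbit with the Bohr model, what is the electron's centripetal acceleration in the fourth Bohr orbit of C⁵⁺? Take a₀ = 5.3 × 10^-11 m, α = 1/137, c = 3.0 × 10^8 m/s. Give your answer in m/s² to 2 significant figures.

r = n²a₀/Z = 1.4 × 10^-10 m, v = Zαc/n = 3.3 × 10^6 m/s
a = v²/r = (3.3 × 10^6)² / 1.4 × 10^-10 = 7.6 × 10^22 m/s²

7.6 × 10^22 m/s²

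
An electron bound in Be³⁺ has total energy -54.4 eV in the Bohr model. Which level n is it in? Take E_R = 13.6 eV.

E_n = −E_R Z²/n² ⇒ n² = E_R Z²/(−E_n) = 13.6 × 4² / 54.4 ≈ 4.00
n = 2

2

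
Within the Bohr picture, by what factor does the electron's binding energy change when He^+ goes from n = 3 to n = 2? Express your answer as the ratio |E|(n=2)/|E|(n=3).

|E| ∝ Z^2 · n^-2; with Z fixed, |E| ∝ n^-2.
|E|(n=2)/|E|(n=3) = (2/3)^-2 = 9/4

9/4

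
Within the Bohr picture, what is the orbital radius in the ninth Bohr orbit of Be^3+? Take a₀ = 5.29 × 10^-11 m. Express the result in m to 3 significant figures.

1.07 × 10^-9 m

r_n = n²a₀/Z = 9² × 5.29 × 10^-11 / 4
    = 81 × 5.29 × 10^-11 / 4 = 1.07 × 10^-9 m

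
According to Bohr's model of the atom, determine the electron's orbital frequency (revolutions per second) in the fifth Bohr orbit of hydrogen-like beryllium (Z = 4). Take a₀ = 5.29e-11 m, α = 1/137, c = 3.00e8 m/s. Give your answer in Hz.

8.43e14 Hz

r = n²a₀/Z = 3.31e-10 m, v = Zαc/n = 1.75e6 m/s
f = v/(2πr) = 8.43e14 Hz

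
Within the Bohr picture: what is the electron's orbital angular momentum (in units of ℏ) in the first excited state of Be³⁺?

L_n = nℏ, so L/ℏ = n = 2.

2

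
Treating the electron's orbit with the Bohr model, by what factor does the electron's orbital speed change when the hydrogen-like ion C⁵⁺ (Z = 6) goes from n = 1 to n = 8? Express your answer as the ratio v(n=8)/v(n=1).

1/8

v ∝ Z^1 · n^-1; with Z fixed, v ∝ n^-1.
v(n=8)/v(n=1) = (8/1)^-1 = 1/8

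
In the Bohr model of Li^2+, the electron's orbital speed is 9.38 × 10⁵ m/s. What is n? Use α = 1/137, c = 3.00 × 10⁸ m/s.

v_n = Zαc/n ⇒ n = Zαc/v = 3 × 0.00730 × 3.00 × 10⁸ / 9.38 × 10⁵ ≈ 7.00
n = 7

7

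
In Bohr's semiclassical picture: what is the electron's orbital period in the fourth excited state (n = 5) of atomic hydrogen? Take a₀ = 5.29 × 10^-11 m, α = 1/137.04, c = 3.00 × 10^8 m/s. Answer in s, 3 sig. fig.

r = n²a₀/Z = 5²·5.29 × 10^-11/1 = 1.32 × 10^-9 m
v = Zαc/n = 1·0.00730·3.00 × 10^8/5 = 4.38 × 10^5 m/s
T = 2πr/v = 1.90 × 10^-14 s

1.90 × 10^-14 s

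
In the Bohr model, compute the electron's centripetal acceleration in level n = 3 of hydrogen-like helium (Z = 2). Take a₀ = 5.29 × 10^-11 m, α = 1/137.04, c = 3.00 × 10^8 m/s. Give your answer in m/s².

8.95 × 10^21 m/s²

r = n²a₀/Z = 2.38 × 10^-10 m, v = Zαc/n = 1.46 × 10^6 m/s
a = v²/r = (1.46 × 10^6)² / 2.38 × 10^-10 = 8.95 × 10^21 m/s²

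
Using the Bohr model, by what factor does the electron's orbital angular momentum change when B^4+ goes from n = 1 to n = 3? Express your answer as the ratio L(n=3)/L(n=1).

3

L = nℏ depends only on n, so L ∝ n.
L(n=3)/L(n=1) = (3/1)^1 = 3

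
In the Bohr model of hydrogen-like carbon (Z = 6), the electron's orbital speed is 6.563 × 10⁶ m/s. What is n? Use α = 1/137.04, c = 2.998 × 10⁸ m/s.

2

v_n = Zαc/n ⇒ n = Zαc/v = 6 × 0.007297 × 2.998 × 10⁸ / 6.563 × 10⁶ ≈ 2.00
n = 2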